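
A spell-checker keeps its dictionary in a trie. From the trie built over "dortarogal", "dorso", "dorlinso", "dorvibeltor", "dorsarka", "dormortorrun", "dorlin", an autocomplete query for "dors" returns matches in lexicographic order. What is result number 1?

Filter for "dors…" and sort: "dorsarka", "dorso"
The 1st is dorsarka.

dorsarka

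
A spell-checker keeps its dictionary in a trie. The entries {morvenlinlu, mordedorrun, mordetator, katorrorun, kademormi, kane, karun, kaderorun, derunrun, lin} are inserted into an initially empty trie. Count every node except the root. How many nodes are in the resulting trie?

62

Count nodes per top-level branch (shared prefixes stored once):
  'd'-branch (derunrun): 8 nodes
  'k'-branch (kademormi, kaderorun, kane, karun, katorrorun): 27 nodes
  'l'-branch (lin): 3 nodes
  'm'-branch (mordedorrun, mordetator, morvenlinlu): 24 nodes
Sum: 62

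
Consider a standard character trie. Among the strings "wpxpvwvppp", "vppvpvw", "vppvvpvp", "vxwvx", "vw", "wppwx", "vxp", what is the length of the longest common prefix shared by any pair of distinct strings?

4

The deepest shared node is where two words last agree before diverging.
"vppvpvw" and "vppvvpvp" agree on "vppv" (4 characters) before diverging; nothing deeper is shared.
Longest shared-prefix length: 4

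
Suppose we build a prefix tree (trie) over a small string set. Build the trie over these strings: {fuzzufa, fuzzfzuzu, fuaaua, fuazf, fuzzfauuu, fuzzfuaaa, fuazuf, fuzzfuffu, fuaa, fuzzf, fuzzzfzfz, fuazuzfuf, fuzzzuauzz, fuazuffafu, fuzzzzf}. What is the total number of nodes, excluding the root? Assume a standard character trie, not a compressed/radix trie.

Count nodes per top-level branch (shared prefixes stored once):
  'f'-branch (fuaa, fuaaua, fuazf, fuazuf, fuazuffafu, fuazuzfuf, fuzzf, fuzzfauuu, fuzzfuaaa, fuzzfuffu, fuzzfzuzu, fuzzufa, fuzzzfzfz, fuzzzuauzz, fuzzzzf): 51 nodes
Sum: 51

51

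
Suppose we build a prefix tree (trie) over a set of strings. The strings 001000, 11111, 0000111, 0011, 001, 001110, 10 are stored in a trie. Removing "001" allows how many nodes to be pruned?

A node on "001"'s path can go only if nothing else ends at it or branches off below it.
Every node on "001" is still needed (e.g. by "001000"), so nothing is freed.
Nodes removed: 0

0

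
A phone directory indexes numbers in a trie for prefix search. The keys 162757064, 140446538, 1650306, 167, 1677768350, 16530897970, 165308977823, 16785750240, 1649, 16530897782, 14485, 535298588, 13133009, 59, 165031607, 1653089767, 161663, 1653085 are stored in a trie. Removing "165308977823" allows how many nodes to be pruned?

Walk "165308977823" from the leaf back toward the root, removing each node that no remaining word uses.
The suffix "3" (1 node) is used only by "165308977823"; "16530897782" is itself a stored word, so pruning stops there.
Nodes removed: 1

1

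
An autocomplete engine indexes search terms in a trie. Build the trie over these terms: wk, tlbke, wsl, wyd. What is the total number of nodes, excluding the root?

11

Trie structure (* marks end of a word):
(root)
├─ t
│  └─ l
│     └─ b
│        └─ k
│           └─ e *
└─ w
   ├─ k *
   ├─ s
   │  └─ l *
   └─ y
      └─ d *
Counting every labelled node above: 11.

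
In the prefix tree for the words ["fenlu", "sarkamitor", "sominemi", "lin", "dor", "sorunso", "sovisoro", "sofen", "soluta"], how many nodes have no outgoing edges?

Leaves are exactly the stored words that no other stored word extends.
Those words: "dor", "fenlu", "lin", "sarkamitor", "sofen", "soluta", "sominemi", "sorunso", "sovisoro"
Leaf count: 9

9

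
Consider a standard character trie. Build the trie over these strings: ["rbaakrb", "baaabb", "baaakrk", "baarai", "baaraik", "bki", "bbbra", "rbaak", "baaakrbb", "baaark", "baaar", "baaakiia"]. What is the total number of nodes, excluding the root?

33

Trie structure (* marks end of a word):
(root)
├─ b
│  ├─ a
│  │  └─ a
│  │     ├─ a
│  │     │  ├─ b
│  │     │  │  └─ b *
│  │     │  ├─ k
│  │     │  │  ├─ i
│  │     │  │  │  └─ i
│  │     │  │  │     └─ a *
│  │     │  │  └─ r
│  │     │  │     ├─ b
│  │     │  │     │  └─ b *
│  │     │  │     └─ k *
│  │     │  └─ r *
│  │     │     └─ k *
│  │     └─ r
│  │        └─ a
│  │           └─ i *
│  │              └─ k *
│  ├─ b
│  │  └─ b
│  │     └─ r
│  │        └─ a *
│  └─ k
│     └─ i *
└─ r
   └─ b
      └─ a
         └─ a
            └─ k *
               └─ r
                  └─ b *
Counting every labelled node above: 33.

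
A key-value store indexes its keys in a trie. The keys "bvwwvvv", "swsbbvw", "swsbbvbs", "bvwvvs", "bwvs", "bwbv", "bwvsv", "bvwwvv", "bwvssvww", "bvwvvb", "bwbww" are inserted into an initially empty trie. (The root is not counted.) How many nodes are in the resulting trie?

Trace insertions, counting only characters that open a new branch:
  "bvwwvvv" → 7 new (b, v, w, w, v, v, v)
  "swsbbvw" → 7 new (s, w, s, b, b, v, w)
  "swsbbvbs" → prefix "swsbbv" already present; 2 new (b, s)
  "bvwvvs" → prefix "bvw" already present; 3 new (v, v, s)
  "bwvs" → prefix "b" already present; 3 new (w, v, s)
  "bwbv" → prefix "bw" already present; 2 new (b, v)
  "bwvsv" → prefix "bwvs" already present; 1 new (v)
  "bvwwvv" → prefix "bvwwvv" already present; 0 new (none)
  "bwvssvww" → prefix "bwvs" already present; 4 new (s, v, w, w)
  "bvwvvb" → prefix "bvwvv" already present; 1 new (b)
  "bwbww" → prefix "bwb" already present; 2 new (w, w)
Total nodes = 7 + 7 + 2 + 3 + 3 + 2 + 1 + 0 + 4 + 1 + 2 = 32

32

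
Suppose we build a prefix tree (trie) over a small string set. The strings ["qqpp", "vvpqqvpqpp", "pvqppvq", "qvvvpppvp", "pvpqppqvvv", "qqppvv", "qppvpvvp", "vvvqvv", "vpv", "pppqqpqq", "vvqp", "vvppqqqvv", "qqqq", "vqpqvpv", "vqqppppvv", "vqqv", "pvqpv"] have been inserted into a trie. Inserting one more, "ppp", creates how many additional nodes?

Every character of "ppp" already lies on an existing path (it is a prefix of some stored word).
No new nodes are needed: 0.

0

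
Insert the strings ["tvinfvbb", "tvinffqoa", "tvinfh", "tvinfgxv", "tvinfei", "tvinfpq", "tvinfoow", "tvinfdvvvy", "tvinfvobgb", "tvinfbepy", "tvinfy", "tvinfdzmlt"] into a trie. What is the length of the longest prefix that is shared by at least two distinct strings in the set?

Look for the deepest trie node that still has at least two words in its subtree.
e.g. "tvinfdvvvy" and "tvinfdzmlt" share the prefix "tvinfd" of length 6; no pair shares a longer one.
Longest shared-prefix length: 6

6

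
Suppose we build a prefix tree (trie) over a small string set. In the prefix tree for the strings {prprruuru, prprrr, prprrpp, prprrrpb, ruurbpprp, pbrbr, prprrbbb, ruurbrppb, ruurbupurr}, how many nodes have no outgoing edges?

8

A leaf is a node with no children — equivalently, the end of a word that is not a proper prefix of any other stored word.
Those words: "pbrbr", "prprrbbb", "prprrpp", "prprrrpb", "prprruuru", "ruurbpprp", "ruurbrppb", "ruurbupurr"
Leaf count: 8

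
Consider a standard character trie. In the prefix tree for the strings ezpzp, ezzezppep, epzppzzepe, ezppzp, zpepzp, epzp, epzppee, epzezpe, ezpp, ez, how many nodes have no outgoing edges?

Leaves are exactly the stored words that no other stored word extends.
Those words: "epzezpe", "epzppee", "epzppzzepe", "ezppzp", "ezpzp", "ezzezppep", "zpepzp"
Leaf count: 7

7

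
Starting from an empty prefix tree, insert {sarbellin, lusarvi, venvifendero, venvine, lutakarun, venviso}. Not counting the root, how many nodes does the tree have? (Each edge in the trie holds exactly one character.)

39

Trie structure (* marks end of a word):
(root)
├─ l
│  └─ u
│     ├─ s
│     │  └─ a
│     │     └─ r
│     │        └─ v
│     │           └─ i *
│     └─ t
│        └─ a
│           └─ k
│              └─ a
│                 └─ r
│                    └─ u
│                       └─ n *
├─ s
│  └─ a
│     └─ r
│        └─ b
│           └─ e
│              └─ l
│                 └─ l
│                    └─ i
│                       └─ n *
└─ v
   └─ e
      └─ n
         └─ v
            └─ i
               ├─ f
               │  └─ e
               │     └─ n
               │        └─ d
               │           └─ e
               │              └─ r
               │                 └─ o *
               ├─ n
               │  └─ e *
               └─ s
                  └─ o *
Counting every labelled node above: 39.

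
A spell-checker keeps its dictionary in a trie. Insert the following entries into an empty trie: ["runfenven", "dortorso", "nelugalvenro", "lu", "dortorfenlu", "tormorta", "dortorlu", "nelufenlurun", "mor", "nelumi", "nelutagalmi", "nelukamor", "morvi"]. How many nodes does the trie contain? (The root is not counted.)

73

Trace insertions, counting only characters that open a new branch:
  "runfenven" → 9 new (r, u, n, f, e, n, v, e, n)
  "dortorso" → 8 new (d, o, r, t, o, r, s, o)
  "nelugalvenro" → 12 new (n, e, l, u, g, a, l, v, e, n, r, o)
  "lu" → 2 new (l, u)
  "dortorfenlu" → prefix "dortor" already present; 5 new (f, e, n, l, u)
  "tormorta" → 8 new (t, o, r, m, o, r, t, a)
  "dortorlu" → prefix "dortor" already present; 2 new (l, u)
  "nelufenlurun" → prefix "nelu" already present; 8 new (f, e, n, l, u, r, u, n)
  "mor" → 3 new (m, o, r)
  "nelumi" → prefix "nelu" already present; 2 new (m, i)
  "nelutagalmi" → prefix "nelu" already present; 7 new (t, a, g, a, l, m, i)
  "nelukamor" → prefix "nelu" already present; 5 new (k, a, m, o, r)
  "morvi" → prefix "mor" already present; 2 new (v, i)
Total nodes = 9 + 8 + 12 + 2 + 5 + 8 + 2 + 8 + 3 + 2 + 7 + 5 + 2 = 73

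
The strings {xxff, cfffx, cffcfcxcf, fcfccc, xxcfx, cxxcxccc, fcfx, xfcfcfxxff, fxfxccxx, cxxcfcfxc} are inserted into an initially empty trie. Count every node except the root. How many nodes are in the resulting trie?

Insert word by word; a character creates a node only if that edge doesn't already exist:
  "xxff" → 4 new (x, x, f, f)
  "cfffx" → 5 new (c, f, f, f, x)
  "cffcfcxcf" → prefix "cff" already present; 6 new (c, f, c, x, c, f)
  "fcfccc" → 6 new (f, c, f, c, c, c)
  "xxcfx" → prefix "xx" already present; 3 new (c, f, x)
  "cxxcxccc" → prefix "c" already present; 7 new (x, x, c, x, c, c, c)
  "fcfx" → prefix "fcf" already present; 1 new (x)
  "xfcfcfxxff" → prefix "x" already present; 9 new (f, c, f, c, f, x, x, f, f)
  "fxfxccxx" → prefix "f" already present; 7 new (x, f, x, c, c, x, x)
  "cxxcfcfxc" → prefix "cxxc" already present; 5 new (f, c, f, x, c)
Total nodes = 4 + 5 + 6 + 6 + 3 + 7 + 1 + 9 + 7 + 5 = 53

53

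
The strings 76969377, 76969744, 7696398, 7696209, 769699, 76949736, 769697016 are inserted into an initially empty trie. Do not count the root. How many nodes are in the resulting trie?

Trace insertions, counting only characters that open a new branch:
  "76969377" → 8 new (7, 6, 9, 6, 9, 3, 7, 7)
  "76969744" → prefix "76969" already present; 3 new (7, 4, 4)
  "7696398" → prefix "7696" already present; 3 new (3, 9, 8)
  "7696209" → prefix "7696" already present; 3 new (2, 0, 9)
  "769699" → prefix "76969" already present; 1 new (9)
  "76949736" → prefix "769" already present; 5 new (4, 9, 7, 3, 6)
  "769697016" → prefix "769697" already present; 3 new (0, 1, 6)
Total nodes = 8 + 3 + 3 + 3 + 1 + 5 + 3 = 26

26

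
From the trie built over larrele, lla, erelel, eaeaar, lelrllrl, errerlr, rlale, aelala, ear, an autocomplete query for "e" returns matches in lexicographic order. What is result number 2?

ear

Words with prefix "e", in lexicographic order: "eaeaar", "ear", "erelel", "errerlr"
Position 2: ear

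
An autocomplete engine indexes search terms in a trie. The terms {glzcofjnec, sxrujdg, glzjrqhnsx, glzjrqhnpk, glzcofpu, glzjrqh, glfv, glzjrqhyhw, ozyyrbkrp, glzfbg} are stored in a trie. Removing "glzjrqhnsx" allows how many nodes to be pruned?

After clearing the end-marker at "glzjrqhnsx", prune upward until reaching a node still needed by another word.
The suffix "sx" (2 nodes) is used only by "glzjrqhnsx"; the node for "glzjrqhn" still has the child "p", so pruning stops there.
Nodes removed: 2

2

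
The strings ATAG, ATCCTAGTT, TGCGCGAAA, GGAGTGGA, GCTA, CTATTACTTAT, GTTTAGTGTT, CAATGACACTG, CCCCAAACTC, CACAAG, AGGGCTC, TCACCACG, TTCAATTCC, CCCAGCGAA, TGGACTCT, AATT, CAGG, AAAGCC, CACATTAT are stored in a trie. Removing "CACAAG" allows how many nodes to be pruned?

2

Walk "CACAAG" from the leaf back toward the root, removing each node that no remaining word uses.
The suffix "AG" (2 nodes) is used only by "CACAAG"; the node for "CACA" still has the child "T", so pruning stops there.
Nodes removed: 2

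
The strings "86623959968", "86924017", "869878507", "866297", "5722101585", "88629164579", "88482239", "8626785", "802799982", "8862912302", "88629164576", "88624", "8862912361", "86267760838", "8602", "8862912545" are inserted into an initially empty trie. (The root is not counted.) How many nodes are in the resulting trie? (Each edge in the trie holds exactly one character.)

83

Count nodes per top-level branch (shared prefixes stored once):
  '5'-branch (5722101585): 10 nodes
  '8'-branch (802799982, 8602, 86267760838, 8626785, 86623959968, 866297, 86924017, 869878507, 88482239, 88624, 8862912302, 8862912361, 8862912545, 88629164576, 88629164579): 73 nodes
Sum: 83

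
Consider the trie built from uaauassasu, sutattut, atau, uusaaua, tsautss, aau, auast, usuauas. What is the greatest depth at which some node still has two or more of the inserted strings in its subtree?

Equivalently: take the maximum, over all pairs, of their longest common prefix length.
e.g. "aau" and "atau" share the prefix "a" of length 1; no pair shares a longer one.
Longest shared-prefix length: 1

1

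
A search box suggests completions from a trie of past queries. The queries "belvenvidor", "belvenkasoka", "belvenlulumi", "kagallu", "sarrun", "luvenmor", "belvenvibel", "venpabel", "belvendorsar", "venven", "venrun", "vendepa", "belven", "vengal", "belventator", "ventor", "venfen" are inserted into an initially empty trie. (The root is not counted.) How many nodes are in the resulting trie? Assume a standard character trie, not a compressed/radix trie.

85

Insert word by word; a character creates a node only if that edge doesn't already exist:
  "belvenvidor" → 11 new (b, e, l, v, e, n, v, i, d, o, r)
  "belvenkasoka" → prefix "belven" already present; 6 new (k, a, s, o, k, a)
  "belvenlulumi" → prefix "belven" already present; 6 new (l, u, l, u, m, i)
  "kagallu" → 7 new (k, a, g, a, l, l, u)
  "sarrun" → 6 new (s, a, r, r, u, n)
  "luvenmor" → 8 new (l, u, v, e, n, m, o, r)
  "belvenvibel" → prefix "belvenvi" already present; 3 new (b, e, l)
  "venpabel" → 8 new (v, e, n, p, a, b, e, l)
  "belvendorsar" → prefix "belven" already present; 6 new (d, o, r, s, a, r)
  "venven" → prefix "ven" already present; 3 new (v, e, n)
  "venrun" → prefix "ven" already present; 3 new (r, u, n)
  "vendepa" → prefix "ven" already present; 4 new (d, e, p, a)
  "belven" → prefix "belven" already present; 0 new (none)
  "vengal" → prefix "ven" already present; 3 new (g, a, l)
  "belventator" → prefix "belven" already present; 5 new (t, a, t, o, r)
  "ventor" → prefix "ven" already present; 3 new (t, o, r)
  "venfen" → prefix "ven" already present; 3 new (f, e, n)
Total nodes = 11 + 6 + 6 + 7 + 6 + 8 + 3 + 8 + 6 + 3 + 3 + 4 + 0 + 3 + 5 + 3 + 3 = 85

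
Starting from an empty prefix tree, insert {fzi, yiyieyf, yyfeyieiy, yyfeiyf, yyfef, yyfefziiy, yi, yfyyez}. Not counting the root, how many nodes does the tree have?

Count nodes per top-level branch (shared prefixes stored once):
  'f'-branch (fzi): 3 nodes
  'y'-branch (yfyyez, yi, yiyieyf, yyfef, yyfefziiy, yyfeiyf, yyfeyieiy): 28 nodes
Sum: 31

31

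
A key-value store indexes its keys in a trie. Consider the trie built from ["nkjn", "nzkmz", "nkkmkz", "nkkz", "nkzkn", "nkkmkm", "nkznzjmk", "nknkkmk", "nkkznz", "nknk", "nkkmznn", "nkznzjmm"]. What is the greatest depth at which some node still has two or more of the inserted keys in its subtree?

7

The deepest shared node is where two words last agree before diverging.
e.g. "nkznzjmk" and "nkznzjmm" share the prefix "nkznzjm" of length 7; no pair shares a longer one.
Longest shared-prefix length: 7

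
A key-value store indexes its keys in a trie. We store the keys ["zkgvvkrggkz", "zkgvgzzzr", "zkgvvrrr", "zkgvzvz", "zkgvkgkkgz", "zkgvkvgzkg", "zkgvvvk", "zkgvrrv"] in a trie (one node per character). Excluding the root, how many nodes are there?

Insert word by word; a character creates a node only if that edge doesn't already exist:
  "zkgvvkrggkz" → 11 new (z, k, g, v, v, k, r, g, g, k, z)
  "zkgvgzzzr" → prefix "zkgv" already present; 5 new (g, z, z, z, r)
  "zkgvvrrr" → prefix "zkgvv" already present; 3 new (r, r, r)
  "zkgvzvz" → prefix "zkgv" already present; 3 new (z, v, z)
  "zkgvkgkkgz" → prefix "zkgv" already present; 6 new (k, g, k, k, g, z)
  "zkgvkvgzkg" → prefix "zkgvk" already present; 5 new (v, g, z, k, g)
  "zkgvvvk" → prefix "zkgvv" already present; 2 new (v, k)
  "zkgvrrv" → prefix "zkgv" already present; 3 new (r, r, v)
Total nodes = 11 + 5 + 3 + 3 + 6 + 5 + 2 + 3 = 38

38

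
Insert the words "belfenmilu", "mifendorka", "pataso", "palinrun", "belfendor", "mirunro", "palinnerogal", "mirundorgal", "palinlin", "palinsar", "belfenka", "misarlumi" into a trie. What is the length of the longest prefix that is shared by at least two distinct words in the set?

Equivalently: take the maximum, over all pairs, of their longest common prefix length.
e.g. "belfendor" and "belfenka" share the prefix "belfen" of length 6; no pair shares a longer one.
Longest shared-prefix length: 6

6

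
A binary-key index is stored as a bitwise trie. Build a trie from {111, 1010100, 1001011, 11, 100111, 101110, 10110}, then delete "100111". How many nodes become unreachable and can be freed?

2

After clearing the end-marker at "100111", prune upward until reaching a node still needed by another word.
The suffix "11" (2 nodes) is used only by "100111"; the node for "1001" still has the child "0", so pruning stops there.
Nodes removed: 2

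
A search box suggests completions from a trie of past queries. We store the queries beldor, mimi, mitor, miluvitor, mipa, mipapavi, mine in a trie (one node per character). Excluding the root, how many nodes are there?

28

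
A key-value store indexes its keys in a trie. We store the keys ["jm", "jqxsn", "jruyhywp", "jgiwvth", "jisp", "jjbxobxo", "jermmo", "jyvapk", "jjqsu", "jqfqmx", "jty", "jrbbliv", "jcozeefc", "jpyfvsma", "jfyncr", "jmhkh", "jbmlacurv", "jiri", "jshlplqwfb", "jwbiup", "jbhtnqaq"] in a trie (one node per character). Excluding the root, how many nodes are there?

105

For each word, the new-node count is its length minus the longest prefix already in the trie:
  "jm" → 2 new (j, m)
  "jqxsn" → prefix "j" already present; 4 new (q, x, s, n)
  "jruyhywp" → prefix "j" already present; 7 new (r, u, y, h, y, w, p)
  "jgiwvth" → prefix "j" already present; 6 new (g, i, w, v, t, h)
  "jisp" → prefix "j" already present; 3 new (i, s, p)
  "jjbxobxo" → prefix "j" already present; 7 new (j, b, x, o, b, x, o)
  "jermmo" → prefix "j" already present; 5 new (e, r, m, m, o)
  "jyvapk" → prefix "j" already present; 5 new (y, v, a, p, k)
  "jjqsu" → prefix "jj" already present; 3 new (q, s, u)
  "jqfqmx" → prefix "jq" already present; 4 new (f, q, m, x)
  "jty" → prefix "j" already present; 2 new (t, y)
  "jrbbliv" → prefix "jr" already present; 5 new (b, b, l, i, v)
  "jcozeefc" → prefix "j" already present; 7 new (c, o, z, e, e, f, c)
  "jpyfvsma" → prefix "j" already present; 7 new (p, y, f, v, s, m, a)
  "jfyncr" → prefix "j" already present; 5 new (f, y, n, c, r)
  "jmhkh" → prefix "jm" already present; 3 new (h, k, h)
  "jbmlacurv" → prefix "j" already present; 8 new (b, m, l, a, c, u, r, v)
  "jiri" → prefix "ji" already present; 2 new (r, i)
  "jshlplqwfb" → prefix "j" already present; 9 new (s, h, l, p, l, q, w, f, b)
  "jwbiup" → prefix "j" already present; 5 new (w, b, i, u, p)
  "jbhtnqaq" → prefix "jb" already present; 6 new (h, t, n, q, a, q)
Total nodes = 2 + 4 + 7 + 6 + 3 + 7 + 5 + 5 + 3 + 4 + 2 + 5 + 7 + 7 + 5 + 3 + 8 + 2 + 9 + 5 + 6 = 105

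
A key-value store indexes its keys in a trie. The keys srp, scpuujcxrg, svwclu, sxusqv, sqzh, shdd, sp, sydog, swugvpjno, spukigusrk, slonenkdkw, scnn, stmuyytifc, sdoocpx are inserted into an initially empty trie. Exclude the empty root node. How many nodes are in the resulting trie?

75

Count nodes per top-level branch (shared prefixes stored once):
  's'-branch (scnn, scpuujcxrg, sdoocpx, shdd, slonenkdkw, sp, spukigusrk, sqzh, srp, stmuyytifc, svwclu, swugvpjno, sxusqv, sydog): 75 nodes
Sum: 75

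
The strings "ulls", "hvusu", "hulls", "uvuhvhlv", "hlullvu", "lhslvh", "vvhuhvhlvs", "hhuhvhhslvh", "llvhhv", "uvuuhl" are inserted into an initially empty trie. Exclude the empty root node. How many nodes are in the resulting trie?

Count nodes per top-level branch (shared prefixes stored once):
  'h'-branch (hhuhvhhslvh, hlullvu, hulls, hvusu): 25 nodes
  'l'-branch (lhslvh, llvhhv): 11 nodes
  'u'-branch (ulls, uvuhvhlv, uvuuhl): 14 nodes
  'v'-branch (vvhuhvhlvs): 10 nodes
Sum: 60

60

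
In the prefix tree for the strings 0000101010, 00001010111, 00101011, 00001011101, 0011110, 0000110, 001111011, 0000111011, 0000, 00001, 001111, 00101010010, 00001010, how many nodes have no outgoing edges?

Leaves are exactly the stored words that no other stored word extends.
Those words: "0000101010", "00001010111", "00001011101", "0000110", "0000111011", "00101010010", "00101011", "001111011"
Leaf count: 8

8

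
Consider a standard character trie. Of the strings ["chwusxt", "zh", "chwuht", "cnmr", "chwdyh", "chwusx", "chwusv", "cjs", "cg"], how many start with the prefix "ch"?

Walk to "ch"; the words in its subtree are exactly those with that prefix.
Matches: "chwdyh", "chwuht", "chwusv", "chwusx", "chwusxt"
Count: 5

5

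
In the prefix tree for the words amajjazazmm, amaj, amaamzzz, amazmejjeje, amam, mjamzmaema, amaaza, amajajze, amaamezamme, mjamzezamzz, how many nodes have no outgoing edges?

9

A leaf is a node with no children — equivalently, the end of a word that is not a proper prefix of any other stored word.
Those words: "amaamezamme", "amaamzzz", "amaaza", "amajajze", "amajjazazmm", "amam", "amazmejjeje", "mjamzezamzz", "mjamzmaema"
Leaf count: 9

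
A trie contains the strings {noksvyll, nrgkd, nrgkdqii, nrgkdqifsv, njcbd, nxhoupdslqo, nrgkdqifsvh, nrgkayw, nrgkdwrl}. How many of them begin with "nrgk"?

Filter for entries beginning with "nrgk":
Words under "nrgk": nrgkayw, nrgkd, nrgkdqifsv, nrgkdqifsvh, nrgkdqii, nrgkdwrl
Count: 6

6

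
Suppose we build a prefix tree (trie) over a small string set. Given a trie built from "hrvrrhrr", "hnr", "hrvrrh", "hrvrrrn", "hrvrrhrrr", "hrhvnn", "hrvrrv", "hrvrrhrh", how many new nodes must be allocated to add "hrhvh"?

1

Walking "hrhvh" from the root, the first 4 characters ("hrhv") follow existing edges; "h" is the first miss.
New nodes needed: |"hrhvh"| − 4 = 5 − 4 = 1.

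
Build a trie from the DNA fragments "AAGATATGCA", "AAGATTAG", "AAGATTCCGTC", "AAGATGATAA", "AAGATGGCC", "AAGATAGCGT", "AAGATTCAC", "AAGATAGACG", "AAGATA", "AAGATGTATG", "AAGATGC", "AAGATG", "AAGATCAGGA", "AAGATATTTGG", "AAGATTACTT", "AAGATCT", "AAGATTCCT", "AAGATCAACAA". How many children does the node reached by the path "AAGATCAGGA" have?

The children of the "AAGATCAGGA" node are the distinct next characters among strings starting with "AAGATCAGGA".
No stored string extends past "AAGATCAGGA".
That node has 0 child edges.

0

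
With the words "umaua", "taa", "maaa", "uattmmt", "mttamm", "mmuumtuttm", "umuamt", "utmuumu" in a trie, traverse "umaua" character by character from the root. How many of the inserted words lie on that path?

1

Walk "umaua" from the root; an end-of-word marker is hit whenever a stored word is a prefix of "umaua".
Prefixes of the query that are stored words: "umaua"
Count: 1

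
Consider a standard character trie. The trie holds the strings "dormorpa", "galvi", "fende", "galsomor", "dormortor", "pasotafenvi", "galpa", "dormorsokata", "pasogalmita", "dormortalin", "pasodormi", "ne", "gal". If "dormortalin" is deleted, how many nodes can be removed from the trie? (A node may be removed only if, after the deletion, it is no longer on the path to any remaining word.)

4

A node on "dormortalin"'s path can go only if nothing else ends at it or branches off below it.
The suffix "alin" (4 nodes) is used only by "dormortalin"; the node for "dormort" still has the child "o", so pruning stops there.
Nodes removed: 4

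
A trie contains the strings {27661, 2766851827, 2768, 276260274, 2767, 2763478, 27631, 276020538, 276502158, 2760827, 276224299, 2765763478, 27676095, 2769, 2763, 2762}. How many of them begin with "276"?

Walk to "276"; the words in its subtree are exactly those with that prefix.
Matches: "276020538", "2760827", "2762", "276224299", "276260274", "2763", "27631", "2763478", "276502158", "2765763478", "27661", "2766851827", "2767", "27676095", "2768", "2769"
Count: 16

16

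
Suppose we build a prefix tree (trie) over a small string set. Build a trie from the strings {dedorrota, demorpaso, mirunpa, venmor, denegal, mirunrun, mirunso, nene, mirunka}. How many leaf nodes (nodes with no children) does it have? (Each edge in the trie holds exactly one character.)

9

Leaves are exactly the stored words that no other stored word extends.
Those words: "dedorrota", "demorpaso", "denegal", "mirunka", "mirunpa", "mirunrun", "mirunso", "nene", "venmor"
Leaf count: 9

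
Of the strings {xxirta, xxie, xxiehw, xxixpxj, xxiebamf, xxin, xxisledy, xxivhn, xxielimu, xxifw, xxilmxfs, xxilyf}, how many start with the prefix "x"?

Filter for entries beginning with "x":
Matches: "xxie", "xxiebamf", "xxiehw", "xxielimu", "xxifw", "xxilmxfs", "xxilyf", "xxin", "xxirta", "xxisledy", "xxivhn", "xxixpxj"
Count: 12

12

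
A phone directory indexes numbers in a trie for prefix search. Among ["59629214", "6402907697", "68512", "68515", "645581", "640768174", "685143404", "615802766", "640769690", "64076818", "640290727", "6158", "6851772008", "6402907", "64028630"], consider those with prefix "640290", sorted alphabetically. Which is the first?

Words with prefix "640290", in lexicographic order: "6402907", "640290727", "6402907697"
The 1st is 6402907.

6402907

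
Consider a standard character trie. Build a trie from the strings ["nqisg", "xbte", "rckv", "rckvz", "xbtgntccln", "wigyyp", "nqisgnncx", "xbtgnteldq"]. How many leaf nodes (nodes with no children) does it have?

Leaves are exactly the stored words that no other stored word extends.
Those words: "nqisgnncx", "rckvz", "wigyyp", "xbte", "xbtgntccln", "xbtgnteldq"
Leaf count: 6

6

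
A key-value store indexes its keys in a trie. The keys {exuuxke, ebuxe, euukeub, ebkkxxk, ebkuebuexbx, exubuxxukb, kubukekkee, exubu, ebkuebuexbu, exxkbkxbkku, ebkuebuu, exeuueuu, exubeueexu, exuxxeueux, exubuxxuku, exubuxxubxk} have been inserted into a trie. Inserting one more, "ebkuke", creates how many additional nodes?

Walking "ebkuke" from the root, the first 4 characters ("ebku") follow existing edges; "k" is the first miss.
So 6 − 4 = 2 new nodes.

2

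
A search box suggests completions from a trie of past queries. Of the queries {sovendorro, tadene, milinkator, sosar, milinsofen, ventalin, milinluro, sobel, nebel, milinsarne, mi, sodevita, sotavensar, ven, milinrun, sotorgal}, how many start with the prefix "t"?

Traverse to the node for "t", then collect every word in that subtree.
Matches: "tadene"
Count: 1

1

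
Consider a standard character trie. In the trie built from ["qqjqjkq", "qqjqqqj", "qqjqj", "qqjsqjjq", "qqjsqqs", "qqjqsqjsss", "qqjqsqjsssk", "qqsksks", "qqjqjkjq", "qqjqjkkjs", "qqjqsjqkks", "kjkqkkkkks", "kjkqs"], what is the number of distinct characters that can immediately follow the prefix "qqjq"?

3

Walk "qqjq" from the root, arriving at one node.
Characters that immediately follow "qqjq" among the stored strings: {j, q, s}.
That node has 3 child edges.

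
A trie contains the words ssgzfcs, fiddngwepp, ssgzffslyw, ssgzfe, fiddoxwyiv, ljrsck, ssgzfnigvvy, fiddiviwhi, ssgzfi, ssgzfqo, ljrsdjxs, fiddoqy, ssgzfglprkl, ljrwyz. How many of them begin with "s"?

7

Filter for entries beginning with "s":
Words under "s": ssgzfcs, ssgzfe, ssgzffslyw, ssgzfglprkl, ssgzfi, ssgzfnigvvy, ssgzfqo
Count: 7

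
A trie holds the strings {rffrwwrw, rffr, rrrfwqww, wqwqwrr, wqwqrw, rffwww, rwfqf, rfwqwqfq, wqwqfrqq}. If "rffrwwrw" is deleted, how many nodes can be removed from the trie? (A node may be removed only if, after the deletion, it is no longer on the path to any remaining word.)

After clearing the end-marker at "rffrwwrw", prune upward until reaching a node still needed by another word.
The suffix "wwrw" (4 nodes) is used only by "rffrwwrw"; "rffr" is itself a stored word, so pruning stops there.
Nodes removed: 4

4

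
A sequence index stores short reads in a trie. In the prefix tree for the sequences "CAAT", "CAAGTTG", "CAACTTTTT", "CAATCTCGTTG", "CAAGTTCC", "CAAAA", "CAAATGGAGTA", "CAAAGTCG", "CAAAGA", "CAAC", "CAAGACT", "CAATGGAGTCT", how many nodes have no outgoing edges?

Leaves are exactly the stored words that no other stored word extends.
Those words: "CAAAA", "CAAAGA", "CAAAGTCG", "CAAATGGAGTA", "CAACTTTTT", "CAAGACT", "CAAGTTCC", "CAAGTTG", "CAATCTCGTTG", "CAATGGAGTCT"
Leaf count: 10

10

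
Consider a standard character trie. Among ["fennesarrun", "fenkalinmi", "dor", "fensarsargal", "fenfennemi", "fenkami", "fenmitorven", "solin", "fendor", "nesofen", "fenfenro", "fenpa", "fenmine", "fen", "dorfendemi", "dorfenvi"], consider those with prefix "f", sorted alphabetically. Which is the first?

DFS of the "f" subtree visits, in order: "fen", "fendor", "fenfennemi", "fenfenro", "fenkalinmi", "fenkami", "fenmine", "fenmitorven", "fennesarrun", "fenpa", "fensarsargal"
Position 1: fen

fen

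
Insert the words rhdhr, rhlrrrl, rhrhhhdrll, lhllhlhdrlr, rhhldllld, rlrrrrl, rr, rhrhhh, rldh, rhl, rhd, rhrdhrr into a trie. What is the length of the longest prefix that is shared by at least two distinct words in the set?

Equivalently: take the maximum, over all pairs, of their longest common prefix length.
e.g. "rhrhhh" and "rhrhhhdrll" share the prefix "rhrhhh" of length 6; no pair shares a longer one.
Longest shared-prefix length: 6

6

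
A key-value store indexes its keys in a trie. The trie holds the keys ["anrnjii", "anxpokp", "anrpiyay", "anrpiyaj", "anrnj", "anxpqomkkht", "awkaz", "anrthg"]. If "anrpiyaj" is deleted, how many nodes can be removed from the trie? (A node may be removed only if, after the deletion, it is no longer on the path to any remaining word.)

A node on "anrpiyaj"'s path can go only if nothing else ends at it or branches off below it.
The suffix "j" (1 node) is used only by "anrpiyaj"; the node for "anrpiya" still has the child "y", so pruning stops there.
Nodes removed: 1

1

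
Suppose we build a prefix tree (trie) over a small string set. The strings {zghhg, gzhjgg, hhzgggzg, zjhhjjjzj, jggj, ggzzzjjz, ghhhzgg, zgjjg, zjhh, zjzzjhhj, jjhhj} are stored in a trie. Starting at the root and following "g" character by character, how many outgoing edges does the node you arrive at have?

The children of the "g" node are the distinct next characters among strings starting with "g".
Distinct next characters after "g": g, h, z.
That node has 3 child edges.

3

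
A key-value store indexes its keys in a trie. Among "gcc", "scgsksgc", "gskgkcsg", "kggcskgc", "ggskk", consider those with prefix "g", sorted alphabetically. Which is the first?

gcc

DFS of the "g" subtree visits, in order: "gcc", "ggskk", "gskgkcsg"
Position 1: gcc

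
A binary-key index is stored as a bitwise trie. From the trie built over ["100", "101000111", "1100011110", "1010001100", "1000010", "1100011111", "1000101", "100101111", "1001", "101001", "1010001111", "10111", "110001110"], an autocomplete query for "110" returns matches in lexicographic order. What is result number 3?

Words with prefix "110", in lexicographic order: "110001110", "1100011110", "1100011111"
The 3rd is 1100011111.

1100011111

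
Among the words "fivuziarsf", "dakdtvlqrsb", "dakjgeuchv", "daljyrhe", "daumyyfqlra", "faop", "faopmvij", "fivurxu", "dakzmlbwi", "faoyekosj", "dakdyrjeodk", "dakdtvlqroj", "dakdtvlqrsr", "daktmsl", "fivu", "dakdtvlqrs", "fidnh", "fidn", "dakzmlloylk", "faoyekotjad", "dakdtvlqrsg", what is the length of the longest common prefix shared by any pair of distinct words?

10

Equivalently: take the maximum, over all pairs, of their longest common prefix length.
e.g. "dakdtvlqrs" and "dakdtvlqrsb" share the prefix "dakdtvlqrs" of length 10; no pair shares a longer one.
Longest shared-prefix length: 10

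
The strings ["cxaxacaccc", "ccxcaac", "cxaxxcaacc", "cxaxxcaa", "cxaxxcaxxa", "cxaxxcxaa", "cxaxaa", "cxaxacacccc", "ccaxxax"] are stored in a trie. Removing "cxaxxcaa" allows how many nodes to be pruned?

A node on "cxaxxcaa"'s path can go only if nothing else ends at it or branches off below it.
Every node on "cxaxxcaa" is still needed (e.g. by "cxaxxcaacc"), so nothing is freed.
Nodes removed: 0

0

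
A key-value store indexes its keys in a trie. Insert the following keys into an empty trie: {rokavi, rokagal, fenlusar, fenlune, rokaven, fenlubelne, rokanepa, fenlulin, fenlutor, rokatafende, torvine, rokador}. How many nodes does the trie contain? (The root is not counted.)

Count nodes per top-level branch (shared prefixes stored once):
  'f'-branch (fenlubelne, fenlulin, fenlune, fenlusar, fenlutor): 21 nodes
  'r'-branch (rokador, rokagal, rokanepa, rokatafende, rokaven, rokavi): 25 nodes
  't'-branch (torvine): 7 nodes
Sum: 53

53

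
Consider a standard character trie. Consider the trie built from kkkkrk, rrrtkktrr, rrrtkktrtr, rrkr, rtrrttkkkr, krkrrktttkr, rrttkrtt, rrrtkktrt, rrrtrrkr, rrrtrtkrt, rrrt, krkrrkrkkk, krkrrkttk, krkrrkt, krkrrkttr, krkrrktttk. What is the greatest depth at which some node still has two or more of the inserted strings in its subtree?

The deepest shared node is where two words last agree before diverging.
e.g. "krkrrktttk" and "krkrrktttkr" share the prefix "krkrrktttk" of length 10; no pair shares a longer one.
Longest shared-prefix length: 10

10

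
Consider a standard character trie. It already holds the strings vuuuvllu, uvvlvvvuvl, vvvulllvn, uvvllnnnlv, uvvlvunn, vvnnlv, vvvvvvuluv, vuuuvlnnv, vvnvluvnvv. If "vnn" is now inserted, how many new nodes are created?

The longest prefix of "vnn" already in the trie is "v" (length 1).
So 3 − 1 = 2 new nodes.

2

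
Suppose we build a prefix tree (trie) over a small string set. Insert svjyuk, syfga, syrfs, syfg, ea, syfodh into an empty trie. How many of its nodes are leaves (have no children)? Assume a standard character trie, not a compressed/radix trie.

5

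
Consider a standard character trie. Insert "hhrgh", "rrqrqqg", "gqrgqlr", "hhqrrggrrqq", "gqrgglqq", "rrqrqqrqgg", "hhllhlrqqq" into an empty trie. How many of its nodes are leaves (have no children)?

Leaves are exactly the stored words that no other stored word extends.
Those words: "gqrgglqq", "gqrgqlr", "hhllhlrqqq", "hhqrrggrrqq", "hhrgh", "rrqrqqg", "rrqrqqrqgg"
Leaf count: 7

7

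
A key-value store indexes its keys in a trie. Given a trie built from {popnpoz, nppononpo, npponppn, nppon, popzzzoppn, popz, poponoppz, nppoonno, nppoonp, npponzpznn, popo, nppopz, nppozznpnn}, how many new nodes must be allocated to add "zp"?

"zp" shares no prefix with any stored word, so all 2 characters open new nodes.
2 − 0 = 2 new nodes.

2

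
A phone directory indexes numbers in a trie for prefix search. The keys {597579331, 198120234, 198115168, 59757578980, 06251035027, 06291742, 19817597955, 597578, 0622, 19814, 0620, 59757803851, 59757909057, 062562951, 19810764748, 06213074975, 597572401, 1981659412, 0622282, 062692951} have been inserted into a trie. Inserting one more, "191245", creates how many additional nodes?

Walking "191245" from the root, the first 2 characters ("19") follow existing edges; "1" is the first miss.
Each of the 4 remaining characters creates one node.

4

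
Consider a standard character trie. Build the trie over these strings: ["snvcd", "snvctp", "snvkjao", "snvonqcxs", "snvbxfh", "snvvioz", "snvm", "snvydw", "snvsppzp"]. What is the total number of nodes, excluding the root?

34

Insert word by word; a character creates a node only if that edge doesn't already exist:
  "snvcd" → 5 new (s, n, v, c, d)
  "snvctp" → prefix "snvc" already present; 2 new (t, p)
  "snvkjao" → prefix "snv" already present; 4 new (k, j, a, o)
  "snvonqcxs" → prefix "snv" already present; 6 new (o, n, q, c, x, s)
  "snvbxfh" → prefix "snv" already present; 4 new (b, x, f, h)
  "snvvioz" → prefix "snv" already present; 4 new (v, i, o, z)
  "snvm" → prefix "snv" already present; 1 new (m)
  "snvydw" → prefix "snv" already present; 3 new (y, d, w)
  "snvsppzp" → prefix "snv" already present; 5 new (s, p, p, z, p)
Total nodes = 5 + 2 + 4 + 6 + 4 + 4 + 1 + 3 + 5 = 34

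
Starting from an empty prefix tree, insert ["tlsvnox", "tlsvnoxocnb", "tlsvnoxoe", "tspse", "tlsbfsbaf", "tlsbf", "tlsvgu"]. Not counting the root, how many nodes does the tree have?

24

Trie structure (* marks end of a word):
(root)
└─ t
   ├─ l
   │  └─ s
   │     ├─ b
   │     │  └─ f *
   │     │     └─ s
   │     │        └─ b
   │     │           └─ a
   │     │              └─ f *
   │     └─ v
   │        ├─ g
   │        │  └─ u *
   │        └─ n
   │           └─ o
   │              └─ x *
   │                 └─ o
   │                    ├─ c
   │                    │  └─ n
   │                    │     └─ b *
   │                    └─ e *
   └─ s
      └─ p
         └─ s
            └─ e *
Counting every labelled node above: 24.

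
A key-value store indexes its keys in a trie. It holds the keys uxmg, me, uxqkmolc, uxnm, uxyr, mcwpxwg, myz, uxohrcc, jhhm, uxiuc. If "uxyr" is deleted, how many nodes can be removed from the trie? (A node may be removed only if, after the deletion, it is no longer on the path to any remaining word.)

2

Walk "uxyr" from the leaf back toward the root, removing each node that no remaining word uses.
The suffix "yr" (2 nodes) is used only by "uxyr"; the node for "ux" still has the child "m", so pruning stops there.
Nodes removed: 2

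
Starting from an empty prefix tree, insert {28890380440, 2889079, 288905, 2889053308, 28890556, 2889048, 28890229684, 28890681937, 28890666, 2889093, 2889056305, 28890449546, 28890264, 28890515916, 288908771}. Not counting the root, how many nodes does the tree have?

For each word, the new-node count is its length minus the longest prefix already in the trie:
  "28890380440" → 11 new (2, 8, 8, 9, 0, 3, 8, 0, 4, 4, 0)
  "2889079" → prefix "28890" already present; 2 new (7, 9)
  "288905" → prefix "28890" already present; 1 new (5)
  "2889053308" → prefix "288905" already present; 4 new (3, 3, 0, 8)
  "28890556" → prefix "288905" already present; 2 new (5, 6)
  "2889048" → prefix "28890" already present; 2 new (4, 8)
  "28890229684" → prefix "28890" already present; 6 new (2, 2, 9, 6, 8, 4)
  "28890681937" → prefix "28890" already present; 6 new (6, 8, 1, 9, 3, 7)
  "28890666" → prefix "288906" already present; 2 new (6, 6)
  "2889093" → prefix "28890" already present; 2 new (9, 3)
  "2889056305" → prefix "288905" already present; 4 new (6, 3, 0, 5)
  "28890449546" → prefix "288904" already present; 5 new (4, 9, 5, 4, 6)
  "28890264" → prefix "288902" already present; 2 new (6, 4)
  "28890515916" → prefix "288905" already present; 5 new (1, 5, 9, 1, 6)
  "288908771" → prefix "28890" already present; 4 new (8, 7, 7, 1)
Total nodes = 11 + 2 + 1 + 4 + 2 + 2 + 6 + 6 + 2 + 2 + 4 + 5 + 2 + 5 + 4 = 58

58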